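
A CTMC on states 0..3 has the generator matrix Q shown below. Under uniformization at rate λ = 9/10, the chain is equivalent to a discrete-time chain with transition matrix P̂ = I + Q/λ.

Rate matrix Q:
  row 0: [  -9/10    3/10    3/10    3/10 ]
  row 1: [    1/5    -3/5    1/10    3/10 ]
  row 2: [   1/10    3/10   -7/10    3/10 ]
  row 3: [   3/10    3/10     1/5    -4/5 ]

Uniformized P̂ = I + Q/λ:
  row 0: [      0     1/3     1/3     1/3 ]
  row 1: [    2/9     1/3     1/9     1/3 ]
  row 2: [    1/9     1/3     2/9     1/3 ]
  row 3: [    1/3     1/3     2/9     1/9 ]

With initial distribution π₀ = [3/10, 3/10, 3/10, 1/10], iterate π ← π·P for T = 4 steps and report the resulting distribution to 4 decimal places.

π = [0.1887, 0.3333, 0.2057, 0.2723]

t=0: π = [0.3000, 0.3000, 0.3000, 0.1000]
t=1: π = [0.1333, 0.3333, 0.2222, 0.3111]
t=2: π = [0.2025, 0.3333, 0.2000, 0.2642]
t=3: π = [0.1844, 0.3333, 0.2077, 0.2746]
t=4: π = [0.1887, 0.3333, 0.2057, 0.2723]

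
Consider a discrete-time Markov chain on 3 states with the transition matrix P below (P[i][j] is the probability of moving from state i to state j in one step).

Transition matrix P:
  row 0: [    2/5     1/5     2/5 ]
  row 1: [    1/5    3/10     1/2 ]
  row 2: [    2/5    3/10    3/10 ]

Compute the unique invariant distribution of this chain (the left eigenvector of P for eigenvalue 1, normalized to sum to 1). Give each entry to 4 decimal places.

π = [0.3469, 0.2653, 0.3878]

Balance equations π_j = Σ_i π_i·P[i][j]:
  π_0 = 2/5·π_0 + 1/5·π_1 + 2/5·π_2
  π_1 = 1/5·π_0 + 3/10·π_1 + 3/10·π_2
  normalize: π_0 + π_1 + π_2 = 1
Solving the linear system gives exactly π = [17/49, 13/49, 19/49].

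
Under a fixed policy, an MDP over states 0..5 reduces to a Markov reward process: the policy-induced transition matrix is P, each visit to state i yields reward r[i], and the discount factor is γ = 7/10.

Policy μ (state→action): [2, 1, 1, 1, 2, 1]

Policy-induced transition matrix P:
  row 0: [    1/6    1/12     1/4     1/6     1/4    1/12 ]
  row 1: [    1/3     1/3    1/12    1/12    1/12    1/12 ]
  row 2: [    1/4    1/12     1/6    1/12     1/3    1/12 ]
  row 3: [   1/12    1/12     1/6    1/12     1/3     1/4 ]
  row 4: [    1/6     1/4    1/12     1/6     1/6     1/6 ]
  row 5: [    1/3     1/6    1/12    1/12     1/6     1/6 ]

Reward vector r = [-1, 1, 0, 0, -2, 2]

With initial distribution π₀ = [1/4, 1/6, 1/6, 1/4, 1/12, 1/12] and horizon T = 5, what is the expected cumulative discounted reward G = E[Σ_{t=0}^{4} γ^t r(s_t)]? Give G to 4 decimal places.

t=0: π = [0.2500, 0.1667, 0.1667, 0.2500, 0.0833, 0.0833], E[r] = -0.0833, γ^t·E[r] = -0.083333, running G = -0.083333
t=1: π = [0.2014, 0.1458, 0.1597, 0.1111, 0.2431, 0.1389], E[r] = -0.2639, γ^t·E[r] = -0.184722, running G = -0.268056
t=2: π = [0.2182, 0.1719, 0.1395, 0.1204, 0.2164, 0.1337], E[r] = -0.2118, γ^t·E[r] = -0.103785, running G = -0.371840
t=3: π = [0.2192, 0.1735, 0.1413, 0.1196, 0.2138, 0.1326], E[r] = -0.2082, γ^t·E[r] = -0.071409, running G = -0.443249
t=4: π = [0.2195, 0.1734, 0.1416, 0.1194, 0.2140, 0.1321], E[r] = -0.2098, γ^t·E[r] = -0.050363, running G = -0.493612

G = -0.4936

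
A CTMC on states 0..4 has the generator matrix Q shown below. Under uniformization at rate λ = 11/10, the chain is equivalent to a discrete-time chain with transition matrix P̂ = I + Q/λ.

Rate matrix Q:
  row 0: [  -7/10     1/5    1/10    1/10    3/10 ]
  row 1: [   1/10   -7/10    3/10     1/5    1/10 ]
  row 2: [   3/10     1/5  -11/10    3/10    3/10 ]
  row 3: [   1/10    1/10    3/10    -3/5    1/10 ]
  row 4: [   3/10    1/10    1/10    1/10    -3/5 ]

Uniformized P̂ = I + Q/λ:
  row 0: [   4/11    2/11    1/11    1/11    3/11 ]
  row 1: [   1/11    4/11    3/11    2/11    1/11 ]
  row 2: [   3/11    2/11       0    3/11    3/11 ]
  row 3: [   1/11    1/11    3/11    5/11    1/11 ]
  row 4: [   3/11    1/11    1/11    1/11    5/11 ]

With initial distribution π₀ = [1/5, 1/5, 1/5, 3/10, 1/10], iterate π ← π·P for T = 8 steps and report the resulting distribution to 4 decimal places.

t=0: π = [0.2000, 0.2000, 0.2000, 0.3000, 0.1000]
t=1: π = [0.2000, 0.1818, 0.1636, 0.2545, 0.2000]
t=2: π = [0.2116, 0.1736, 0.1554, 0.2298, 0.2298]
t=3: π = [0.2186, 0.1716, 0.1501, 0.2185, 0.2412]
t=4: π = [0.2217, 0.1712, 0.1482, 0.2133, 0.2457]
t=5: π = [0.2230, 0.1712, 0.1473, 0.2110, 0.2475]
t=6: π = [0.2235, 0.1713, 0.1470, 0.2100, 0.2482]
t=7: π = [0.2237, 0.1713, 0.1469, 0.2096, 0.2485]
t=8: π = [0.2238, 0.1713, 0.1468, 0.2094, 0.2487]

π = [0.2238, 0.1713, 0.1468, 0.2094, 0.2487]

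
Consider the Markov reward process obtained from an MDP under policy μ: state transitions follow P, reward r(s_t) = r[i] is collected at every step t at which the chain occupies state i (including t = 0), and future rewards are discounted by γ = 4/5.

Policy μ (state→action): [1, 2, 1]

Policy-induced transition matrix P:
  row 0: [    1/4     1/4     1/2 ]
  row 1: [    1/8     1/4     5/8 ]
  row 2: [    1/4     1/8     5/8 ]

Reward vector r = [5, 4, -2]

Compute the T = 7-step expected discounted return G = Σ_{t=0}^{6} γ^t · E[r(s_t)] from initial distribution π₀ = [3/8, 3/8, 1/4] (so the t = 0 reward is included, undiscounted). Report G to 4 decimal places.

G = 4.8413

t=0: π = [0.3750, 0.3750, 0.2500], E[r] = 2.8750, γ^t·E[r] = 2.875000, running G = 2.875000
t=1: π = [0.2031, 0.2188, 0.5781], E[r] = 0.7344, γ^t·E[r] = 0.587500, running G = 3.462500
t=2: π = [0.2227, 0.1777, 0.5996], E[r] = 0.6250, γ^t·E[r] = 0.400000, running G = 3.862500
t=3: π = [0.2278, 0.1750, 0.5972], E[r] = 0.6448, γ^t·E[r] = 0.330125, running G = 4.192625
t=4: π = [0.2281, 0.1754, 0.5965], E[r] = 0.6490, γ^t·E[r] = 0.265813, running G = 4.458438
t=5: π = [0.2281, 0.1754, 0.5965], E[r] = 0.6492, γ^t·E[r] = 0.212720, running G = 4.671158
t=6: π = [0.2281, 0.1754, 0.5965], E[r] = 0.6491, γ^t·E[r] = 0.170166, running G = 4.841323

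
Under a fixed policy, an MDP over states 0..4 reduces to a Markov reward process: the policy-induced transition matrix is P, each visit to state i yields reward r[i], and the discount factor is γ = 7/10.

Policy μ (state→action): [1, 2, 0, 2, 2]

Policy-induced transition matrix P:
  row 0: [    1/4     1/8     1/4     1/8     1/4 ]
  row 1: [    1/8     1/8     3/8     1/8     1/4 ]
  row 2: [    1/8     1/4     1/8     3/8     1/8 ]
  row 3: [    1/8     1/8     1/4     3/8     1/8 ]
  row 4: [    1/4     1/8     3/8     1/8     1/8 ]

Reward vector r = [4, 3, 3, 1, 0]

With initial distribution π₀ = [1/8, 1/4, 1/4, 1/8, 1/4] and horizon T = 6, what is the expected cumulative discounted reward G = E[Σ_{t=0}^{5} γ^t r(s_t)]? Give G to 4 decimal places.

G = 6.3679

t=0: π = [0.1250, 0.2500, 0.2500, 0.1250, 0.2500], E[r] = 2.1250, γ^t·E[r] = 2.125000, running G = 2.125000
t=1: π = [0.1719, 0.1563, 0.2813, 0.2188, 0.1719], E[r] = 2.2188, γ^t·E[r] = 1.553125, running G = 3.678125
t=2: π = [0.1680, 0.1602, 0.2559, 0.2500, 0.1660], E[r] = 2.1699, γ^t·E[r] = 1.063262, running G = 4.741387
t=3: π = [0.1667, 0.1570, 0.2588, 0.2515, 0.1660], E[r] = 2.1658, γ^t·E[r] = 0.742860, running G = 5.484246
t=4: π = [0.1666, 0.1573, 0.2580, 0.2526, 0.1655], E[r] = 2.1651, γ^t·E[r] = 0.519833, running G = 6.004080
t=5: π = [0.1665, 0.1573, 0.2581, 0.2526, 0.1655], E[r] = 2.1647, γ^t·E[r] = 0.363827, running G = 6.367906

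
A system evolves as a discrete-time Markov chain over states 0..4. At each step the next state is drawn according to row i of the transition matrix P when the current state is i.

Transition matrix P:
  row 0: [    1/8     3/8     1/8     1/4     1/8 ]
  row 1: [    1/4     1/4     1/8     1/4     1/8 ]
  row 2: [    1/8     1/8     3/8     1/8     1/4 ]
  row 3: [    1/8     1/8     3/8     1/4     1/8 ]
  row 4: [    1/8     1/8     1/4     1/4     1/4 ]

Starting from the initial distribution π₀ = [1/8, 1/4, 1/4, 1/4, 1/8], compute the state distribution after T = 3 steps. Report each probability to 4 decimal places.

π = [0.1484, 0.1855, 0.2686, 0.2166, 0.1809]

t=0: π = [0.1250, 0.2500, 0.2500, 0.2500, 0.1250]
t=1: π = [0.1563, 0.1875, 0.2656, 0.2188, 0.1719]
t=2: π = [0.1484, 0.1875, 0.2676, 0.2168, 0.1797]
t=3: π = [0.1484, 0.1855, 0.2686, 0.2166, 0.1809]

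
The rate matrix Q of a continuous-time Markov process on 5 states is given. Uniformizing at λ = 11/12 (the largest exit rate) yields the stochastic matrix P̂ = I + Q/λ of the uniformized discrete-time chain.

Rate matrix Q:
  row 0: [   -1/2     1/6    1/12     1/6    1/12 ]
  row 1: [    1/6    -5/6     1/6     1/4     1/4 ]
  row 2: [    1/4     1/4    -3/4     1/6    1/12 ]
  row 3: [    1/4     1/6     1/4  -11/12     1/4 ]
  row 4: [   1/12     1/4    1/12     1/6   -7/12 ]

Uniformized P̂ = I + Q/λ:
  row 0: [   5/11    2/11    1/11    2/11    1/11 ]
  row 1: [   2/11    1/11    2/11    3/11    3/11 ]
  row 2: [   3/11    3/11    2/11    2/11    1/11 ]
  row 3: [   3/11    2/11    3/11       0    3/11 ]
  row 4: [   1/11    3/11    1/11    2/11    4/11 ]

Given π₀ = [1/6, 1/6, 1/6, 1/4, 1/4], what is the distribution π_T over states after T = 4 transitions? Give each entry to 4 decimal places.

π = [0.2625, 0.1978, 0.1535, 0.1691, 0.2171]

t=0: π = [0.1667, 0.1667, 0.1667, 0.2500, 0.2500]
t=1: π = [0.2424, 0.2045, 0.1667, 0.1515, 0.2348]
t=2: π = [0.2555, 0.1997, 0.1522, 0.1729, 0.2197]
t=3: π = [0.2611, 0.1975, 0.1543, 0.1685, 0.2186]
t=4: π = [0.2625, 0.1978, 0.1535, 0.1691, 0.2171]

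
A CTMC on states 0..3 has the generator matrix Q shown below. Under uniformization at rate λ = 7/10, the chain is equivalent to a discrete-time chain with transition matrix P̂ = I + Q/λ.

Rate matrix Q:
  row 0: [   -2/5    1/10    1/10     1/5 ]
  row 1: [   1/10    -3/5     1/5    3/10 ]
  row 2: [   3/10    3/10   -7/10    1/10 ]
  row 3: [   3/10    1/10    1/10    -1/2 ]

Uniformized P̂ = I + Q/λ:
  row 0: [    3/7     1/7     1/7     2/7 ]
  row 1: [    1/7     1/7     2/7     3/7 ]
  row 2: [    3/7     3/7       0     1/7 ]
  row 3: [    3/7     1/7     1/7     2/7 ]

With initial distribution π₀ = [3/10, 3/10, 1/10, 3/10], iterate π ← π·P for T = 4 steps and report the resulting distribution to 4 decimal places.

π = [0.3761, 0.1857, 0.1477, 0.2905]

t=0: π = [0.3000, 0.3000, 0.1000, 0.3000]
t=1: π = [0.3429, 0.1714, 0.1714, 0.3143]
t=2: π = [0.3796, 0.1918, 0.1429, 0.2857]
t=3: π = [0.3738, 0.1837, 0.1499, 0.2927]
t=4: π = [0.3761, 0.1857, 0.1477, 0.2905]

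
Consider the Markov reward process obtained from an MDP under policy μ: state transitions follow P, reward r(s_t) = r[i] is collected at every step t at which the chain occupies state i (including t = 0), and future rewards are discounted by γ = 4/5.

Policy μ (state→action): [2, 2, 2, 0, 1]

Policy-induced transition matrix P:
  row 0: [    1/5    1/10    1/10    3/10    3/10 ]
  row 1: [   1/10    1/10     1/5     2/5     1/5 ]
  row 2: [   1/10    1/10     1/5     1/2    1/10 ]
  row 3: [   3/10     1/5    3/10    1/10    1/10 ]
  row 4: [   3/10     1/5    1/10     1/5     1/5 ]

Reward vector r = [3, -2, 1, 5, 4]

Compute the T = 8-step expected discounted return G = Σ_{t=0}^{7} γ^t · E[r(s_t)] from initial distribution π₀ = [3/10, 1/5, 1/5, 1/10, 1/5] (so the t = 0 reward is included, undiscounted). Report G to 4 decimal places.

G = 10.4598

t=0: π = [0.3000, 0.2000, 0.2000, 0.1000, 0.2000], E[r] = 2.0000, γ^t·E[r] = 2.000000, running G = 2.000000
t=1: π = [0.1900, 0.1300, 0.1600, 0.3200, 0.2000], E[r] = 2.8700, γ^t·E[r] = 2.296000, running G = 4.296000
t=2: π = [0.2230, 0.1520, 0.1930, 0.2610, 0.1710], E[r] = 2.5470, γ^t·E[r] = 1.630080, running G = 5.926080
t=3: π = [0.2087, 0.1432, 0.1867, 0.2845, 0.1769], E[r] = 2.6565, γ^t·E[r] = 1.360128, running G = 7.286208
t=4: π = [0.2132, 0.1461, 0.1899, 0.2771, 0.1738], E[r] = 2.6174, γ^t·E[r] = 1.072091, running G = 8.358299
t=5: π = [0.2115, 0.1451, 0.1890, 0.2798, 0.1746], E[r] = 2.6308, γ^t·E[r] = 0.862054, running G = 9.220353
t=6: π = [0.2120, 0.1454, 0.1894, 0.2789, 0.1743], E[r] = 2.6261, γ^t·E[r] = 0.688414, running G = 9.908768
t=7: π = [0.2118, 0.1453, 0.1893, 0.2792, 0.1744], E[r] = 2.6277, γ^t·E[r] = 0.551071, running G = 10.459838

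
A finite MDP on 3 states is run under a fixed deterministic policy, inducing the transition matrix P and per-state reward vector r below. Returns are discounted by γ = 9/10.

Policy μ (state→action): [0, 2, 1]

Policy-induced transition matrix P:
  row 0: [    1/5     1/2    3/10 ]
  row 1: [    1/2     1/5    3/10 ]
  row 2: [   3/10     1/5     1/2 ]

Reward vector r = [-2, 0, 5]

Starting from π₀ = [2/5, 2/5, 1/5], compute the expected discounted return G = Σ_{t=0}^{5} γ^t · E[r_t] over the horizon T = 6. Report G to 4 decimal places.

t=0: π = [0.4000, 0.4000, 0.2000], E[r] = 0.2000, γ^t·E[r] = 0.200000, running G = 0.200000
t=1: π = [0.3400, 0.3200, 0.3400], E[r] = 1.0200, γ^t·E[r] = 0.918000, running G = 1.118000
t=2: π = [0.3300, 0.3020, 0.3680], E[r] = 1.1800, γ^t·E[r] = 0.955800, running G = 2.073800
t=3: π = [0.3274, 0.2990, 0.3736], E[r] = 1.2132, γ^t·E[r] = 0.884423, running G = 2.958223
t=4: π = [0.3271, 0.2982, 0.3747], E[r] = 1.2195, γ^t·E[r] = 0.800101, running G = 3.758324
t=5: π = [0.3269, 0.2981, 0.3749], E[r] = 1.2208, γ^t·E[r] = 0.720896, running G = 4.479220

G = 4.4792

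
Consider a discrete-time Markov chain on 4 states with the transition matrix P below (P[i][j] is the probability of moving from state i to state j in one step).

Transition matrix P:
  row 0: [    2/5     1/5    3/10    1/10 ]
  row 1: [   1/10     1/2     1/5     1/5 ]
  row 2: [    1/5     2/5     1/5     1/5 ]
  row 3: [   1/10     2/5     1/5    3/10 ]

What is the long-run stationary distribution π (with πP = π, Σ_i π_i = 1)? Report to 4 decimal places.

π = [0.1739, 0.4058, 0.2174, 0.2029]

Balance equations π_j = Σ_i π_i·P[i][j]:
  π_0 = 2/5·π_0 + 1/10·π_1 + 1/5·π_2 + 1/10·π_3
  π_1 = 1/5·π_0 + 1/2·π_1 + 2/5·π_2 + 2/5·π_3
  π_2 = 3/10·π_0 + 1/5·π_1 + 1/5·π_2 + 1/5·π_3
  normalize: π_0 + π_1 + π_2 + π_3 = 1
Solving the linear system gives exactly π = [4/23, 28/69, 5/23, 14/69].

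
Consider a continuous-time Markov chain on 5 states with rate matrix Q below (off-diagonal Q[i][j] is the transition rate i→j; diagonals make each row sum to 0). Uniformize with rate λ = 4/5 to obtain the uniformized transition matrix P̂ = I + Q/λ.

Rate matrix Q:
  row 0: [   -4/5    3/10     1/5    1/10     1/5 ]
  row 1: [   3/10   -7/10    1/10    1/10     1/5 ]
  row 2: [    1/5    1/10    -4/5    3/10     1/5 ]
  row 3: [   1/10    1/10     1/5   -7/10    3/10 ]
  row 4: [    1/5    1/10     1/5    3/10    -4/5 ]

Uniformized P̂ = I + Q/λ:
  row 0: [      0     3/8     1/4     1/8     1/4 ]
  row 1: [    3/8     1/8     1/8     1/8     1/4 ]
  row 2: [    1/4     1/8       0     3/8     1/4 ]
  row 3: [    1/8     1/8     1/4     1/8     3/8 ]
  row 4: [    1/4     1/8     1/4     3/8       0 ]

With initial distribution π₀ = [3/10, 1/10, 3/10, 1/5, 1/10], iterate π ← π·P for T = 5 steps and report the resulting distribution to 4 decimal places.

t=0: π = [0.3000, 0.1000, 0.3000, 0.2000, 0.1000]
t=1: π = [0.1625, 0.2000, 0.1625, 0.2250, 0.2500]
t=2: π = [0.2063, 0.1656, 0.1844, 0.2281, 0.2156]
t=3: π = [0.1906, 0.1766, 0.1832, 0.2250, 0.2246]
t=4: π = [0.1963, 0.1727, 0.1821, 0.2270, 0.2220]
t=5: π = [0.1941, 0.1741, 0.1829, 0.2260, 0.2229]

π = [0.1941, 0.1741, 0.1829, 0.2260, 0.2229]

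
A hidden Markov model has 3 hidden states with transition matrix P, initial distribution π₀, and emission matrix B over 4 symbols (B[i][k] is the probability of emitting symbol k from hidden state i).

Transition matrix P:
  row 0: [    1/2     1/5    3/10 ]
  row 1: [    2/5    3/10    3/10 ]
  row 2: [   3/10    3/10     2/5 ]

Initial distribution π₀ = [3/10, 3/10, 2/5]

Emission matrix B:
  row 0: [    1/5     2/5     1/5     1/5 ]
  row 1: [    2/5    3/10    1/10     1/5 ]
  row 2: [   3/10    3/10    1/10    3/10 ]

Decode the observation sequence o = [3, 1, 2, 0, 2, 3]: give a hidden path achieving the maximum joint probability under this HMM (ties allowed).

path = [2, 0, 0, 0, 0, 0]

t=0: δ = [6.000e-02, 6.000e-02, 1.200e-01]  (obs o_0=3)
t=1: δ = [1.440e-02, 1.080e-02, 1.440e-02]  ψ = [2, 2, 2]  (obs o_1=1)
t=2: δ = [1.440e-03, 4.320e-04, 5.760e-04]  ψ = [0, 2, 2]  (obs o_2=2)
t=3: δ = [1.440e-04, 1.152e-04, 1.296e-04]  ψ = [0, 0, 0]  (obs o_3=0)
t=4: δ = [1.440e-05, 3.888e-06, 5.184e-06]  ψ = [0, 2, 2]  (obs o_4=2)
t=5: δ = [1.440e-06, 5.760e-07, 1.296e-06]  ψ = [0, 0, 0]  (obs o_5=3)
backtrack: best end state = 0; path = [2, 0, 0, 0, 0, 0]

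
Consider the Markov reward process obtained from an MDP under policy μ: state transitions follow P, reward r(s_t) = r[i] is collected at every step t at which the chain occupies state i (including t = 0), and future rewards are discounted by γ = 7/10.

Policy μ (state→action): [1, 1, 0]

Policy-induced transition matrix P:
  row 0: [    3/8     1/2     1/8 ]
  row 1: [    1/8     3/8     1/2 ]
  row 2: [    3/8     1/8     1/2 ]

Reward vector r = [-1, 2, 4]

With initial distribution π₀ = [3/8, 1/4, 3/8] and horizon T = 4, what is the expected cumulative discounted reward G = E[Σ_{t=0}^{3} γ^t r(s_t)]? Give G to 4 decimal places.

G = 4.4475

t=0: π = [0.3750, 0.2500, 0.3750], E[r] = 1.6250, γ^t·E[r] = 1.625000, running G = 1.625000
t=1: π = [0.3125, 0.3281, 0.3594], E[r] = 1.7813, γ^t·E[r] = 1.246875, running G = 2.871875
t=2: π = [0.2930, 0.3242, 0.3828], E[r] = 1.8867, γ^t·E[r] = 0.924492, running G = 3.796367
t=3: π = [0.2939, 0.3159, 0.3901], E[r] = 1.8984, γ^t·E[r] = 0.651164, running G = 4.447531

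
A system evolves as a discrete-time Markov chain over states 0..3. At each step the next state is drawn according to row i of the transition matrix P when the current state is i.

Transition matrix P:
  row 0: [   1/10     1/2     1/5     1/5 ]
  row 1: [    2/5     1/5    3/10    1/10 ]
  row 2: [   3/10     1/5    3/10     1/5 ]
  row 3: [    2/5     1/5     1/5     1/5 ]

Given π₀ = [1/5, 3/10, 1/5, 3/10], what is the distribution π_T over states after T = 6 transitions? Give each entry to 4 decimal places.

π = [0.2880, 0.2865, 0.2540, 0.1714]

t=0: π = [0.2000, 0.3000, 0.2000, 0.3000]
t=1: π = [0.3200, 0.2600, 0.2500, 0.1700]
t=2: π = [0.2790, 0.2960, 0.2510, 0.1740]
t=3: π = [0.2912, 0.2837, 0.2547, 0.1704]
t=4: π = [0.2872, 0.2874, 0.2538, 0.1716]
t=5: π = [0.2885, 0.2862, 0.2541, 0.1713]
t=6: π = [0.2880, 0.2865, 0.2540, 0.1714]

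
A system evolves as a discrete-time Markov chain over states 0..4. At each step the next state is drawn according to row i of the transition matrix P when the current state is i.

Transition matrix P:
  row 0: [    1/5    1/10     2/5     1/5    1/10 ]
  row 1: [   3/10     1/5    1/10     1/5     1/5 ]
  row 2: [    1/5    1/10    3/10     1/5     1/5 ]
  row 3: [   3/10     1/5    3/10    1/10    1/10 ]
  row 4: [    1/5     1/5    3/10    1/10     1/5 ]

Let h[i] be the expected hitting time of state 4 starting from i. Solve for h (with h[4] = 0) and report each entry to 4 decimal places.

First-step conditioning: h[4] = 0; for i ≠ 4, h[i] = 1 + Σ_k P[i][k]·h[k].
  h[0] = 1 + 1/5·h[0] + 1/10·h[1] + 2/5·h[2] + 1/5·h[3]
  h[1] = 1 + 3/10·h[0] + 1/5·h[1] + 1/10·h[2] + 1/5·h[3]
  h[2] = 1 + 1/5·h[0] + 1/10·h[1] + 3/10·h[2] + 1/5·h[3]
  h[3] = 1 + 3/10·h[0] + 1/5·h[1] + 3/10·h[2] + 1/10·h[3]
Solving the 4×4 linear system over states ≠ 4 gives exactly h = [10890/1571, 10010/1571, 9900/1571, 10900/1571, 0] (h[4] = 0 is the target).

h = [6.9319, 6.3717, 6.3017, 6.9383, 0.0000]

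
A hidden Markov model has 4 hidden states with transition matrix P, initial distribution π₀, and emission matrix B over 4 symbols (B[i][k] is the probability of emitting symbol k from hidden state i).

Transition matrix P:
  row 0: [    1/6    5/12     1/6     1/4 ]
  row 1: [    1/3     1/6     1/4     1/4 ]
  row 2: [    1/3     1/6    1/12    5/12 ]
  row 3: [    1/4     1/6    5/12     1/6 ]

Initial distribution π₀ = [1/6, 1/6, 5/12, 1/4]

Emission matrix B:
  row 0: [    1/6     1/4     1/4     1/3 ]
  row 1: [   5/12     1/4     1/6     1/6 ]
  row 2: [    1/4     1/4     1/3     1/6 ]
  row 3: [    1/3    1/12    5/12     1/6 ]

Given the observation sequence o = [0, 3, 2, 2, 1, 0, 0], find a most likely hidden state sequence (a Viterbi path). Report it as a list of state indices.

path = [2, 3, 2, 3, 2, 3, 2]

t=0: δ = [2.778e-02, 6.944e-02, 1.042e-01, 8.333e-02]  (obs o_0=0)
t=1: δ = [1.157e-02, 2.894e-03, 5.787e-03, 7.234e-03]  ψ = [2, 2, 3, 2]  (obs o_1=3)
t=2: δ = [4.823e-04, 8.038e-04, 1.005e-03, 1.206e-03]  ψ = [0, 0, 3, 0]  (obs o_2=2)
t=3: δ = [8.372e-05, 3.349e-05, 1.674e-04, 1.744e-04]  ψ = [2, 0, 3, 2]  (obs o_3=2)
t=4: δ = [1.395e-05, 8.721e-06, 1.817e-05, 5.814e-06]  ψ = [2, 0, 3, 2]  (obs o_4=1)
t=5: δ = [1.009e-06, 2.423e-06, 6.056e-07, 2.524e-06]  ψ = [2, 0, 3, 2]  (obs o_5=0)
t=6: δ = [1.346e-07, 1.752e-07, 2.629e-07, 2.019e-07]  ψ = [1, 0, 3, 1]  (obs o_6=0)
backtrack: best end state = 2; path = [2, 3, 2, 3, 2, 3, 2]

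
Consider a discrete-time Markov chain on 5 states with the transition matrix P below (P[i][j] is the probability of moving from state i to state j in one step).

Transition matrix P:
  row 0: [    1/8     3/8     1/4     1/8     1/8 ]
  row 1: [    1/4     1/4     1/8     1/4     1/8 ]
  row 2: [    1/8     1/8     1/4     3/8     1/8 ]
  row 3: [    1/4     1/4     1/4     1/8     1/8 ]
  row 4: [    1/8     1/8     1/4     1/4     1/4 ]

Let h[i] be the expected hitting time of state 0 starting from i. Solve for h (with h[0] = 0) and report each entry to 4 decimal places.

First-step conditioning: h[0] = 0; for i ≠ 0, h[i] = 1 + Σ_k P[i][k]·h[k].
  h[1] = 1 + 1/4·h[1] + 1/8·h[2] + 1/4·h[3] + 1/8·h[4]
  h[2] = 1 + 1/8·h[1] + 1/4·h[2] + 3/8·h[3] + 1/8·h[4]
  h[3] = 1 + 1/4·h[1] + 1/4·h[2] + 1/8·h[3] + 1/8·h[4]
  h[4] = 1 + 1/8·h[1] + 1/4·h[2] + 1/4·h[3] + 1/4·h[4]
Solving the 4×4 linear system over states ≠ 0 gives exactly h = [0, 217/45, 497/90, 49/10, 101/18] (h[0] = 0 is the target).

h = [0.0000, 4.8222, 5.5222, 4.9000, 5.6111]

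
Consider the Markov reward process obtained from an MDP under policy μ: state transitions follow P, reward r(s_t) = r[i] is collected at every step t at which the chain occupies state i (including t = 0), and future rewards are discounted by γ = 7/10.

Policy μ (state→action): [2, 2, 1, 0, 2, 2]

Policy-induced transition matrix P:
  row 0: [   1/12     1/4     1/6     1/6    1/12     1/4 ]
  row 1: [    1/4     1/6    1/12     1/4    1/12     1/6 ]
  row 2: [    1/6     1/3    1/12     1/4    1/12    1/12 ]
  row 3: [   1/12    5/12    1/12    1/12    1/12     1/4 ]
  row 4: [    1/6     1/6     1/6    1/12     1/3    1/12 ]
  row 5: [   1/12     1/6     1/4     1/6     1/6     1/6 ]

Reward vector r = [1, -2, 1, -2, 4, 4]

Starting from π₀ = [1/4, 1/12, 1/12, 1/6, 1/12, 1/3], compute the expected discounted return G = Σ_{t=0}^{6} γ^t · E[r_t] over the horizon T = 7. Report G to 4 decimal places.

t=0: π = [0.2500, 0.0833, 0.0833, 0.1667, 0.0833, 0.3333], E[r] = 1.5000, γ^t·E[r] = 1.500000, running G = 1.500000
t=1: π = [0.1111, 0.2431, 0.1667, 0.1597, 0.1319, 0.1875], E[r] = 0.7500, γ^t·E[r] = 0.525000, running G = 2.025000
t=2: π = [0.1487, 0.2436, 0.1348, 0.1765, 0.1319, 0.1644], E[r] = 0.6285, γ^t·E[r] = 0.307951, running G = 2.332951
t=3: π = [0.1462, 0.2457, 0.1341, 0.1725, 0.1300, 0.1715], E[r] = 0.6502, γ^t·E[r] = 0.223010, running G = 2.555961
t=4: π = [0.1463, 0.2443, 0.1349, 0.1731, 0.1301, 0.1712], E[r] = 0.6517, γ^t·E[r] = 0.156483, running G = 2.712444
t=5: π = [0.1461, 0.2446, 0.1349, 0.1730, 0.1301, 0.1712], E[r] = 0.6511, γ^t·E[r] = 0.109431, running G = 2.821875
t=6: π = [0.1462, 0.2446, 0.1349, 0.1730, 0.1301, 0.1712], E[r] = 0.6511, γ^t·E[r] = 0.076600, running G = 2.898475

G = 2.8985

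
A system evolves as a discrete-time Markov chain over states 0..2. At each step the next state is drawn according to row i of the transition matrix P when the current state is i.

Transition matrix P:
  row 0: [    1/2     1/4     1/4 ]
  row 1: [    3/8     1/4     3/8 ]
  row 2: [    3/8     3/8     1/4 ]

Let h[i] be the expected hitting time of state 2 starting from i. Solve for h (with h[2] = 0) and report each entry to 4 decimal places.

First-step conditioning: h[2] = 0; for i ≠ 2, h[i] = 1 + Σ_k P[i][k]·h[k].
  h[0] = 1 + 1/2·h[0] + 1/4·h[1]
  h[1] = 1 + 3/8·h[0] + 1/4·h[1]
Solving the 2×2 linear system over states ≠ 2 gives exactly h = [32/9, 28/9, 0] (h[2] = 0 is the target).

h = [3.5556, 3.1111, 0.0000]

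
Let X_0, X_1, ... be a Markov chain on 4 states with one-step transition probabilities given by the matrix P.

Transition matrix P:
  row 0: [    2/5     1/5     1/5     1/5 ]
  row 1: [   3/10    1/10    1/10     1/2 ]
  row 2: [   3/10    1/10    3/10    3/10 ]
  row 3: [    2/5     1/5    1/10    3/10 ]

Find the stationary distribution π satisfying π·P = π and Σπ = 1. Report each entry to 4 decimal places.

Balance equations π_j = Σ_i π_i·P[i][j]:
  π_0 = 2/5·π_0 + 3/10·π_1 + 3/10·π_2 + 2/5·π_3
  π_1 = 1/5·π_0 + 1/10·π_1 + 1/10·π_2 + 1/5·π_3
  π_2 = 1/5·π_0 + 1/10·π_1 + 3/10·π_2 + 1/10·π_3
  normalize: π_0 + π_1 + π_2 + π_3 = 1
Solving the linear system gives exactly π = [163/445, 74/445, 76/445, 132/445].

π = [0.3663, 0.1663, 0.1708, 0.2966]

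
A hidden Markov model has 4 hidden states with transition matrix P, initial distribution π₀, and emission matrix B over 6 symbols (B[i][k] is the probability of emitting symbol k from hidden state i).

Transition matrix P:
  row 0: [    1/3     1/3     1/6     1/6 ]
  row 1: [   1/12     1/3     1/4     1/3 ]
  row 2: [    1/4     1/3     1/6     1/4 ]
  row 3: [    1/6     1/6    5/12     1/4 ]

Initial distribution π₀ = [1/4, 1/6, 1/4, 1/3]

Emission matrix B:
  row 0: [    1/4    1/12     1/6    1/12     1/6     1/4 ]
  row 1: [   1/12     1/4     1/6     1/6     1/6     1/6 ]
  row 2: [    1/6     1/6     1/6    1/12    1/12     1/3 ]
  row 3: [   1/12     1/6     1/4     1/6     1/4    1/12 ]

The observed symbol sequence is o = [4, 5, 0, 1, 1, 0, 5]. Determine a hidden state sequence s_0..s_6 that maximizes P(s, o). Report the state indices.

path = [3, 2, 0, 1, 1, 3, 2]

t=0: δ = [4.167e-02, 2.778e-02, 2.083e-02, 8.333e-02]  (obs o_0=4)
t=1: δ = [3.472e-03, 2.315e-03, 1.157e-02, 1.736e-03]  ψ = [0, 0, 3, 3]  (obs o_1=5)
t=2: δ = [7.234e-04, 3.215e-04, 3.215e-04, 2.411e-04]  ψ = [2, 2, 2, 2]  (obs o_2=0)
t=3: δ = [2.009e-05, 6.028e-05, 2.009e-05, 2.009e-05]  ψ = [0, 0, 0, 0]  (obs o_3=1)
t=4: δ = [5.582e-07, 5.023e-06, 2.512e-06, 3.349e-06]  ψ = [0, 1, 1, 1]  (obs o_4=1)
t=5: δ = [1.570e-07, 1.395e-07, 2.326e-07, 1.395e-07]  ψ = [2, 1, 3, 1]  (obs o_5=0)
t=6: δ = [1.454e-08, 1.292e-08, 1.938e-08, 4.845e-09]  ψ = [2, 2, 3, 2]  (obs o_6=5)
backtrack: best end state = 2; path = [3, 2, 0, 1, 1, 3, 2]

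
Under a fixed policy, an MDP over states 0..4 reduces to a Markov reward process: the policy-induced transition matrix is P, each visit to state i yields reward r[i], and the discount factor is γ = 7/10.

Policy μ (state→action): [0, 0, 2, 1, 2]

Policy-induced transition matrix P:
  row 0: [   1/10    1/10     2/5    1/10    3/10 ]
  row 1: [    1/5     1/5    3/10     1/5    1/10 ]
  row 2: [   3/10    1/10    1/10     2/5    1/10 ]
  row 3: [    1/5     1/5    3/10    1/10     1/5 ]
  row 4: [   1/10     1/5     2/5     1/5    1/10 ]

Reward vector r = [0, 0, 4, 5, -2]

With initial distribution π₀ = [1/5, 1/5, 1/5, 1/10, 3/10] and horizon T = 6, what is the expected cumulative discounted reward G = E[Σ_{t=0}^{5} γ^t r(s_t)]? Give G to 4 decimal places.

G = 4.4223

t=0: π = [0.2000, 0.2000, 0.2000, 0.1000, 0.3000], E[r] = 0.7000, γ^t·E[r] = 0.700000, running G = 0.700000
t=1: π = [0.1700, 0.1600, 0.3100, 0.2100, 0.1500], E[r] = 1.9900, γ^t·E[r] = 1.393000, running G = 2.093000
t=2: π = [0.1990, 0.1520, 0.2700, 0.2240, 0.1550], E[r] = 1.8900, γ^t·E[r] = 0.926100, running G = 3.019100
t=3: π = [0.1916, 0.1531, 0.2814, 0.2117, 0.1622], E[r] = 1.8597, γ^t·E[r] = 0.637877, running G = 3.656977
t=4: π = [0.1928, 0.1527, 0.2791, 0.2160, 0.1595], E[r] = 1.8772, γ^t·E[r] = 0.450709, running G = 4.107686
t=5: π = [0.1927, 0.1528, 0.2794, 0.2149, 0.1601], E[r] = 1.8721, γ^t·E[r] = 0.314639, running G = 4.422325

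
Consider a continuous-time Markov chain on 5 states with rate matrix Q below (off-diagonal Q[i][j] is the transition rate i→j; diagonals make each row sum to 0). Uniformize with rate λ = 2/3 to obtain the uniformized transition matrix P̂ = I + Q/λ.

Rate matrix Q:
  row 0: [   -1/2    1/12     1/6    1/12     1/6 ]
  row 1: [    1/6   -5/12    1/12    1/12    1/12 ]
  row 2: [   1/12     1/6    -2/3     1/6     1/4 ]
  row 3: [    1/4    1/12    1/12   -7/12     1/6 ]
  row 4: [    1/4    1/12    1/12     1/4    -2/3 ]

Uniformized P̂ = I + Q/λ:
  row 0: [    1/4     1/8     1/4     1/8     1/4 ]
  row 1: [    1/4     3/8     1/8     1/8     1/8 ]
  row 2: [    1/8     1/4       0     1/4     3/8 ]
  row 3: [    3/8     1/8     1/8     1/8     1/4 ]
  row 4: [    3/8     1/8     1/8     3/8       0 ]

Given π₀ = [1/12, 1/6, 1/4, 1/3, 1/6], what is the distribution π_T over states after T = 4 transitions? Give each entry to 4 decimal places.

t=0: π = [0.0833, 0.1667, 0.2500, 0.3333, 0.1667]
t=1: π = [0.2813, 0.1979, 0.1042, 0.1979, 0.2188]
t=2: π = [0.2891, 0.1875, 0.1471, 0.1927, 0.1836]
t=3: π = [0.2786, 0.1903, 0.1427, 0.1893, 0.1991]
t=4: π = [0.2807, 0.1904, 0.1420, 0.1926, 0.1943]

π = [0.2807, 0.1904, 0.1420, 0.1926, 0.1943]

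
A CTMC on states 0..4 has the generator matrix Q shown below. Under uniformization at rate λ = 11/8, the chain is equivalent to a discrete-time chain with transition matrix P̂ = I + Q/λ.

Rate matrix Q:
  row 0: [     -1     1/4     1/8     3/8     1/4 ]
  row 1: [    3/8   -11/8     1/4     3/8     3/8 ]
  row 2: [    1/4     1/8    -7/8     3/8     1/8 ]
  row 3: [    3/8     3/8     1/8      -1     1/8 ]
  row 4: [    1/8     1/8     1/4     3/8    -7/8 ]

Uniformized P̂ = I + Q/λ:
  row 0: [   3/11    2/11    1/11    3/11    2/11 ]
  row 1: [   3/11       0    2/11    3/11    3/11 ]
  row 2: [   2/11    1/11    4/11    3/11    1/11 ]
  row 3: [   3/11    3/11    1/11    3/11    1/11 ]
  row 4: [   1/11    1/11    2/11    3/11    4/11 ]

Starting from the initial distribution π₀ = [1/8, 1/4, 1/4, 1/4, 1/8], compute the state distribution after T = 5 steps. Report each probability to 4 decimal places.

π = [0.2231, 0.1474, 0.1671, 0.2727, 0.1897]

t=0: π = [0.1250, 0.2500, 0.2500, 0.2500, 0.1250]
t=1: π = [0.2273, 0.1250, 0.1932, 0.2727, 0.1818]
t=2: π = [0.2221, 0.1498, 0.1715, 0.2727, 0.1839]
t=3: π = [0.2237, 0.1471, 0.1680, 0.2727, 0.1885]
t=4: π = [0.2232, 0.1475, 0.1672, 0.2727, 0.1894]
t=5: π = [0.2231, 0.1474, 0.1671, 0.2727, 0.1897]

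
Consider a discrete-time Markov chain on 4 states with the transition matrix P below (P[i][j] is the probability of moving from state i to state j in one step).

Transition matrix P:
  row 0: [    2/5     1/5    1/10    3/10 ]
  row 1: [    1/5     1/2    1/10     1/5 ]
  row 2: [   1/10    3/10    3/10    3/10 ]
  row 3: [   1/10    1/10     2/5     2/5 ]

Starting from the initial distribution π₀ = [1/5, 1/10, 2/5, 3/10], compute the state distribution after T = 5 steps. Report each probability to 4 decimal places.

π = [0.1820, 0.2765, 0.2388, 0.3027]

t=0: π = [0.2000, 0.1000, 0.4000, 0.3000]
t=1: π = [0.1700, 0.2400, 0.2700, 0.3200]
t=2: π = [0.1750, 0.2670, 0.2500, 0.3080]
t=3: π = [0.1792, 0.2743, 0.2424, 0.3041]
t=4: π = [0.1812, 0.2761, 0.2397, 0.3030]
t=5: π = [0.1820, 0.2765, 0.2388, 0.3027]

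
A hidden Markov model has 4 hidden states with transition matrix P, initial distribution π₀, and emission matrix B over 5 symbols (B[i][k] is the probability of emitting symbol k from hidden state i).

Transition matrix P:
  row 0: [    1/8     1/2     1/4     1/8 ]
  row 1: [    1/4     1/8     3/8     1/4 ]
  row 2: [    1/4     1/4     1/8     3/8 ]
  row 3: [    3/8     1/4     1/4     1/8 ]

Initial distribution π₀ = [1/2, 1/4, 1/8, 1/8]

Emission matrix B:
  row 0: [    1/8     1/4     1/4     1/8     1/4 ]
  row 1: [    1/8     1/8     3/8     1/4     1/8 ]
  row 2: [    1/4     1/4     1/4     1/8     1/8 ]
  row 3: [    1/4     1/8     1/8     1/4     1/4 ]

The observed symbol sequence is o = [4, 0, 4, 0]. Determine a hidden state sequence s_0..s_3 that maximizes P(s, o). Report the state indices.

path = [0, 2, 3, 2]

t=0: δ = [1.250e-01, 3.125e-02, 1.562e-02, 3.125e-02]  (obs o_0=4)
t=1: δ = [1.953e-03, 7.812e-03, 7.812e-03, 3.906e-03]  ψ = [0, 0, 0, 0]  (obs o_1=0)
t=2: δ = [4.883e-04, 2.441e-04, 3.662e-04, 7.324e-04]  ψ = [1, 2, 1, 2]  (obs o_2=4)
t=3: δ = [3.433e-05, 3.052e-05, 4.578e-05, 3.433e-05]  ψ = [3, 0, 3, 2]  (obs o_3=0)
backtrack: best end state = 2; path = [0, 2, 3, 2]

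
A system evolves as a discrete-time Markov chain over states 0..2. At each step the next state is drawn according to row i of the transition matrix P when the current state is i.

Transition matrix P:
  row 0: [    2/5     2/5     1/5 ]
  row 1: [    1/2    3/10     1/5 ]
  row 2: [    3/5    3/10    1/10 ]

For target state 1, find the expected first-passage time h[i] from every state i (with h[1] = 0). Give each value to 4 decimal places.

First-step conditioning: h[1] = 0; for i ≠ 1, h[i] = 1 + Σ_k P[i][k]·h[k].
  h[0] = 1 + 2/5·h[0] + 1/5·h[2]
  h[2] = 1 + 3/5·h[0] + 1/10·h[2]
Solving the 2×2 linear system over states ≠ 1 gives exactly h = [55/21, 0, 20/7] (h[1] = 0 is the target).

h = [2.6190, 0.0000, 2.8571]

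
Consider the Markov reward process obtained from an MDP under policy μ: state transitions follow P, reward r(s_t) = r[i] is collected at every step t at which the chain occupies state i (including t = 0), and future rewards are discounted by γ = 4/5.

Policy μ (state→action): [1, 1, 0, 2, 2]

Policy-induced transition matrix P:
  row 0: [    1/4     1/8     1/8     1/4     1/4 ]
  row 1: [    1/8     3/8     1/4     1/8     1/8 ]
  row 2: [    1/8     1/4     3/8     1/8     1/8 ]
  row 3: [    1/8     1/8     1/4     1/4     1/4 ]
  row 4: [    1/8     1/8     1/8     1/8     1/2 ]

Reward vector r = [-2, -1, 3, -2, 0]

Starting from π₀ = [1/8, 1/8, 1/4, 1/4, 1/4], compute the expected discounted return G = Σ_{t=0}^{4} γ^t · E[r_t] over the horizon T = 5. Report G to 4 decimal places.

t=0: π = [0.1250, 0.1250, 0.2500, 0.2500, 0.2500], E[r] = -0.1250, γ^t·E[r] = -0.125000, running G = -0.125000
t=1: π = [0.1406, 0.1875, 0.2344, 0.1719, 0.2656], E[r] = -0.1094, γ^t·E[r] = -0.087500, running G = -0.212500
t=2: π = [0.1426, 0.2012, 0.2285, 0.1641, 0.2637], E[r] = -0.1289, γ^t·E[r] = -0.082500, running G = -0.295000
t=3: π = [0.1428, 0.2039, 0.2278, 0.1633, 0.2622], E[r] = -0.1328, γ^t·E[r] = -0.068000, running G = -0.363000
t=4: π = [0.1429, 0.2044, 0.2278, 0.1633, 0.2616], E[r] = -0.1331, γ^t·E[r] = -0.054538, running G = -0.417538

G = -0.4175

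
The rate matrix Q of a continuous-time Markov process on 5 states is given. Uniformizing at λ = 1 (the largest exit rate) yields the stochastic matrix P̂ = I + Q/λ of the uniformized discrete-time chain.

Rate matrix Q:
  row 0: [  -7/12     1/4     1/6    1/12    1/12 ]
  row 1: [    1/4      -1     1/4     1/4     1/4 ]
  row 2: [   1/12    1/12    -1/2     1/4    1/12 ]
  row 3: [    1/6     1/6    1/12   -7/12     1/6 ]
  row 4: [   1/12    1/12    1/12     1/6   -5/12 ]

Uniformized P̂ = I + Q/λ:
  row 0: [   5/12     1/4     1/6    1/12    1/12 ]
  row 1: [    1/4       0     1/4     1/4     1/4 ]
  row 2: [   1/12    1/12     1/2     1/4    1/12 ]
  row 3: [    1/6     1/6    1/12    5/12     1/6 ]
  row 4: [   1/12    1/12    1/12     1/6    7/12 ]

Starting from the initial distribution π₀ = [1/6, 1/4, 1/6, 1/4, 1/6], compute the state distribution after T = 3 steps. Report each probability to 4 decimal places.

π = [0.1879, 0.1242, 0.2062, 0.2384, 0.2433]

t=0: π = [0.1667, 0.2500, 0.1667, 0.2500, 0.1667]
t=1: π = [0.2014, 0.1111, 0.2083, 0.2500, 0.2292]
t=2: π = [0.1898, 0.1285, 0.2054, 0.2390, 0.2373]
t=3: π = [0.1879, 0.1242, 0.2062, 0.2384, 0.2433]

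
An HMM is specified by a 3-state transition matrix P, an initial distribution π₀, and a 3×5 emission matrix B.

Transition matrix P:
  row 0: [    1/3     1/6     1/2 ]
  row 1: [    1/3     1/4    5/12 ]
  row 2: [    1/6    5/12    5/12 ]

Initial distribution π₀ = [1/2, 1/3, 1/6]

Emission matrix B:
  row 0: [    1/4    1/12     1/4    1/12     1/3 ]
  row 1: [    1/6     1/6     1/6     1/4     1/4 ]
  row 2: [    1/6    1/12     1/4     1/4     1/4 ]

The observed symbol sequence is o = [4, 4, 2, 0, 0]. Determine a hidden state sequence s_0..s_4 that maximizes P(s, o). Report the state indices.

path = [0, 0, 2, 1, 0]

t=0: δ = [1.667e-01, 8.333e-02, 4.167e-02]  (obs o_0=4)
t=1: δ = [1.852e-02, 6.944e-03, 2.083e-02]  ψ = [0, 0, 0]  (obs o_1=4)
t=2: δ = [1.543e-03, 1.447e-03, 2.315e-03]  ψ = [0, 2, 0]  (obs o_2=2)
t=3: δ = [1.286e-04, 1.608e-04, 1.608e-04]  ψ = [0, 2, 2]  (obs o_3=0)
t=4: δ = [1.340e-05, 1.116e-05, 1.116e-05]  ψ = [1, 2, 1]  (obs o_4=0)
backtrack: best end state = 0; path = [0, 0, 2, 1, 0]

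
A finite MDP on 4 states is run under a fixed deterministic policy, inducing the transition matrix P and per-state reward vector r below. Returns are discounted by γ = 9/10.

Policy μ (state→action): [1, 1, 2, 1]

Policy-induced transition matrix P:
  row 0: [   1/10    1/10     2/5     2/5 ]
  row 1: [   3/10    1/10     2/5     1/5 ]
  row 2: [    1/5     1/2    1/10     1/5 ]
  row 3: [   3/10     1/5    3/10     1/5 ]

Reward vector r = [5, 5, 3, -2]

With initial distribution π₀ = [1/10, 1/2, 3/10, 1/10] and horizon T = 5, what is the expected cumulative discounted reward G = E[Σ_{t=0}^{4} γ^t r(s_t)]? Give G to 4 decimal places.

G = 12.1930

t=0: π = [0.1000, 0.5000, 0.3000, 0.1000], E[r] = 3.7000, γ^t·E[r] = 3.700000, running G = 3.700000
t=1: π = [0.2500, 0.2300, 0.3000, 0.2200], E[r] = 2.8600, γ^t·E[r] = 2.574000, running G = 6.274000
t=2: π = [0.2200, 0.2420, 0.2880, 0.2500], E[r] = 2.6740, γ^t·E[r] = 2.165940, running G = 8.439940
t=3: π = [0.2272, 0.2402, 0.2886, 0.2440], E[r] = 2.7148, γ^t·E[r] = 1.979089, running G = 10.419029
t=4: π = [0.2257, 0.2398, 0.2890, 0.2454], E[r] = 2.7039, γ^t·E[r] = 1.774016, running G = 12.193045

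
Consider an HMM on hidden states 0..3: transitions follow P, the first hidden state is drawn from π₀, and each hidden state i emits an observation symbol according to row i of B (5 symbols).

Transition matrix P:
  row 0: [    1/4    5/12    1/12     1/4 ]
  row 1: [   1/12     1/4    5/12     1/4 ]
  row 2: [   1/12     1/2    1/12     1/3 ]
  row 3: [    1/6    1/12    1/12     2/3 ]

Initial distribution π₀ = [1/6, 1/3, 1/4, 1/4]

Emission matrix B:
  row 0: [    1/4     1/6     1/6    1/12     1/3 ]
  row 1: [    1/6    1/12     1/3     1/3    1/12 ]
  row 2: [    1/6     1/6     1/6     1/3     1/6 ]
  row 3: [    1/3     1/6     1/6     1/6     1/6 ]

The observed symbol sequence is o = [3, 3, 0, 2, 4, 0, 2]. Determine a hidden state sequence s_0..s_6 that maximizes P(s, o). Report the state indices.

t=0: δ = [1.389e-02, 1.111e-01, 8.333e-02, 4.167e-02]  (obs o_0=3)
t=1: δ = [7.716e-04, 1.389e-02, 1.543e-02, 4.630e-03]  ψ = [1, 2, 1, 1]  (obs o_1=3)
t=2: δ = [3.215e-04, 1.286e-03, 9.645e-04, 1.715e-03]  ψ = [2, 2, 1, 2]  (obs o_2=0)
t=3: δ = [4.763e-05, 1.608e-04, 8.931e-05, 1.905e-04]  ψ = [3, 2, 1, 3]  (obs o_3=2)
t=4: δ = [1.058e-05, 3.721e-06, 1.116e-05, 2.117e-05]  ψ = [3, 2, 1, 3]  (obs o_4=4)
t=5: δ = [8.820e-07, 9.303e-07, 2.940e-07, 4.704e-06]  ψ = [3, 2, 3, 3]  (obs o_5=0)
t=6: δ = [1.307e-07, 1.307e-07, 6.534e-08, 5.227e-07]  ψ = [3, 3, 3, 3]  (obs o_6=2)
backtrack: best end state = 3; path = [1, 2, 3, 3, 3, 3, 3]

path = [1, 2, 3, 3, 3, 3, 3]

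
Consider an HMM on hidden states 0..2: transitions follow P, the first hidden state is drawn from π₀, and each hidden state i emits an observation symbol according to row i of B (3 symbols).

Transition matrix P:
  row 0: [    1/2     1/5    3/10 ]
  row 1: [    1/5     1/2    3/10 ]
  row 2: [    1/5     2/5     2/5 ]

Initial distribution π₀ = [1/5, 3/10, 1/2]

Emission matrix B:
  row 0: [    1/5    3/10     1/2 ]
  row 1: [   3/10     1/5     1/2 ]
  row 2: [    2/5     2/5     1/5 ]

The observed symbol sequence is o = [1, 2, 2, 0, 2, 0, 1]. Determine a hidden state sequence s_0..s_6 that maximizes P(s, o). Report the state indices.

path = [2, 1, 1, 1, 1, 2, 2]

t=0: δ = [6.000e-02, 6.000e-02, 2.000e-01]  (obs o_0=1)
t=1: δ = [2.000e-02, 4.000e-02, 1.600e-02]  ψ = [2, 2, 2]  (obs o_1=2)
t=2: δ = [5.000e-03, 1.000e-02, 2.400e-03]  ψ = [0, 1, 1]  (obs o_2=2)
t=3: δ = [5.000e-04, 1.500e-03, 1.200e-03]  ψ = [0, 1, 1]  (obs o_3=0)
t=4: δ = [1.500e-04, 3.750e-04, 9.600e-05]  ψ = [1, 1, 2]  (obs o_4=2)
t=5: δ = [1.500e-05, 5.625e-05, 4.500e-05]  ψ = [0, 1, 1]  (obs o_5=0)
t=6: δ = [3.375e-06, 5.625e-06, 7.200e-06]  ψ = [1, 1, 2]  (obs o_6=1)
backtrack: best end state = 2; path = [2, 1, 1, 1, 1, 2, 2]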